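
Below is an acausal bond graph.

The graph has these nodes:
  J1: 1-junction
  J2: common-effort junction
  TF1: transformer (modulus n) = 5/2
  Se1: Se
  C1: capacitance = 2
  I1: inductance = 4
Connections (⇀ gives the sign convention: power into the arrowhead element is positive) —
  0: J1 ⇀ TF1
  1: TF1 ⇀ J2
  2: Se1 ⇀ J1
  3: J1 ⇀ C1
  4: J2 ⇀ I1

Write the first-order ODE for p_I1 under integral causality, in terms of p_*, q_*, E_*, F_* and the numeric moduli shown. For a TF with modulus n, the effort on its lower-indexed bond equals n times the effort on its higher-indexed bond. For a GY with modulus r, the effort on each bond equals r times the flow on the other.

dp_I1/dt = 2*E_Se1/5 - q_C1/5

bond 2 stroke→J1  (Se1 fixes effort; stroke away)
bond 3 stroke→J1  (C1 integral (e out))
bond 0 stroke→TF1  (J1: last free bond brings flow in)
bond 1 stroke→J2  (TF1 one-in-one-out from 0)
bond 4 stroke→I1  (J2 effort already set via bond 1)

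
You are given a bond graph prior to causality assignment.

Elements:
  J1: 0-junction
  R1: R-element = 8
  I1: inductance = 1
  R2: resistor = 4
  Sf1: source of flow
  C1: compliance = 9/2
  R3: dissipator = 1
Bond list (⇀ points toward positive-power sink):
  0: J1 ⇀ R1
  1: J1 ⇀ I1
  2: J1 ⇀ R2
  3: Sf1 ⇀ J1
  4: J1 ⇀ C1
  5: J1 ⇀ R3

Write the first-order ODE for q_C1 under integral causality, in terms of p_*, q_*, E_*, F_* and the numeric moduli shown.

β3 stroke at Sf1  (Sf1: flow source, stroke at near end)
β1 stroke at I1  (I1 outputs flow p/I1)
β4 stroke at J1  (C1 outputs effort q/C1)
β0 stroke at R1  (0-jn J1 has e-setter on 4)
β2 stroke at R2  (0-jn J1 has e-setter on 4)
β5 stroke at R3  (J1 effort already set via bond 4)

dq_C1/dt = F_Sf1 - p_I1 - 11*q_C1/36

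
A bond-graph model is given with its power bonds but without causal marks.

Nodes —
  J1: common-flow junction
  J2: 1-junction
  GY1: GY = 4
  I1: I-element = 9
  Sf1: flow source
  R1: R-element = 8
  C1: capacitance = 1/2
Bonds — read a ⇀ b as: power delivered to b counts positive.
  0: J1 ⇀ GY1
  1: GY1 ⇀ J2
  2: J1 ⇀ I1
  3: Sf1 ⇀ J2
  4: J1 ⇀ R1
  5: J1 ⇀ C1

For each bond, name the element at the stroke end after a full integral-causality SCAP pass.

#3 →Sf1  (source Sf1 imposes f)
#1 →J2  (J2 flow already set via bond 3)
#0 →J1  (GY GY1: same side as bond 1)
#2 →I1  (prefer integral on I1)
#4 →J1  (J1: bond 2 brought flow, rest push out)
#5 →J1  (common-f at J1 fixed by 2)

β0 stroke at J1
β1 stroke at J2
β2 stroke at I1
β3 stroke at Sf1
β4 stroke at J1
β5 stroke at J1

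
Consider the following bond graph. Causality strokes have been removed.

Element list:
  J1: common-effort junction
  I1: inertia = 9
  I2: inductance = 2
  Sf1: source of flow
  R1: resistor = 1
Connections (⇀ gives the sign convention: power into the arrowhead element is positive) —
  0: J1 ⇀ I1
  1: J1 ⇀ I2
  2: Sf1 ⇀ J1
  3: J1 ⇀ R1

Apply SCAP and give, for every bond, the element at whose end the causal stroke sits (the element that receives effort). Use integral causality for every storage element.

β2 →Sf1  (Sf1: flow source, stroke at near end)
β0 →I1  (I1 outputs flow p/I1)
β1 →I2  (I2 integral (f out))
β3 →J1  (closing 0-jn rule on J1)

#0 →I1
#1 →I2
#2 →Sf1
#3 →J1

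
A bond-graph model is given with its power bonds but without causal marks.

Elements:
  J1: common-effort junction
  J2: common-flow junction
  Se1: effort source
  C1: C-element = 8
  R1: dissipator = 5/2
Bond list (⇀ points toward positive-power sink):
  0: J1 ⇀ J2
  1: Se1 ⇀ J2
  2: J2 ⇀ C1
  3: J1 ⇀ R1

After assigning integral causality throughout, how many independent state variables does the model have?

1  (C1 all integral)

b1 →J2  (Se1 fixes effort; stroke away)
b2 →J2  (C1 outputs effort q/C1)
b0 →J1  (only one flow-in slot at J2)
b3 →R1  (J1: bond 0 brought effort, rest push out)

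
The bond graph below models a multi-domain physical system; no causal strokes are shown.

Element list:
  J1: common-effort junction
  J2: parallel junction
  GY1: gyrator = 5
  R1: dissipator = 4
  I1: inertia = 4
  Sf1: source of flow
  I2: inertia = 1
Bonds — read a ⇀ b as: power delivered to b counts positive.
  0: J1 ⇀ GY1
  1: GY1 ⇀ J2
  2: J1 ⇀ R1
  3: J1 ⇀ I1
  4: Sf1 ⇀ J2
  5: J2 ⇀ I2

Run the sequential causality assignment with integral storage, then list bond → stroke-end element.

bond 0 |J1
bond 1 |J2
bond 2 |R1
bond 3 |I1
bond 4 |Sf1
bond 5 |I2

b4 |Sf1  (Sf1 (Sf) sets flow on bond)
b3 |I1  (I1: I, integral causality)
b5 |I2  (I2 integral (f out))
b1 |J2  (closing 0-jn rule on J2)
b0 |J1  (GY1: gyrator matches bond 1)
b2 |R1  (J1 effort already set via bond 0)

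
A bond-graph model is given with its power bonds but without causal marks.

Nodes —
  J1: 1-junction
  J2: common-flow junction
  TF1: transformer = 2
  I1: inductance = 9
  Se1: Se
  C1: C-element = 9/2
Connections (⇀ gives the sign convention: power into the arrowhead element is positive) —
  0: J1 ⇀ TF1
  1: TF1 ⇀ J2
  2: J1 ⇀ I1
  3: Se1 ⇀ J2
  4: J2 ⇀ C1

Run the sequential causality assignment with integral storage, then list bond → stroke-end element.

b3 stroke→J2  (Se1 (Se) sets effort on bond)
b2 stroke→I1  (I1: I, integral causality)
b0 stroke→J1  (J1 flow already set via bond 2)
b1 stroke→TF1  (TF TF1: opposite of bond 0)
b4 stroke→J2  (common-f at J2 fixed by 1)

#0 |J1
#1 |TF1
#2 |I1
#3 |J2
#4 |J2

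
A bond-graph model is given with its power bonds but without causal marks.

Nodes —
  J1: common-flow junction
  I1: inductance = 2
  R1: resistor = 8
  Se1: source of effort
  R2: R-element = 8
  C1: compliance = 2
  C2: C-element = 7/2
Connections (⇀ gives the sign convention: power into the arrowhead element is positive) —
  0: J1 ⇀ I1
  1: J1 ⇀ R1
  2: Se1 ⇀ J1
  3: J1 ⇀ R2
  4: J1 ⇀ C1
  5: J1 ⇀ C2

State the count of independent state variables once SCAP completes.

3  (C1, C2, I1 all integral)

β2 stroke→J1  (Se1: effort source, stroke at far end)
β0 stroke→I1  (prefer integral on I1)
β1 stroke→J1  (1-jn J1 has f-setter on 0)
β3 stroke→J1  (J1 flow already set via bond 0)
β4 stroke→J1  (J1: bond 0 brought flow, rest push out)
β5 stroke→J1  (J1 flow already set via bond 0)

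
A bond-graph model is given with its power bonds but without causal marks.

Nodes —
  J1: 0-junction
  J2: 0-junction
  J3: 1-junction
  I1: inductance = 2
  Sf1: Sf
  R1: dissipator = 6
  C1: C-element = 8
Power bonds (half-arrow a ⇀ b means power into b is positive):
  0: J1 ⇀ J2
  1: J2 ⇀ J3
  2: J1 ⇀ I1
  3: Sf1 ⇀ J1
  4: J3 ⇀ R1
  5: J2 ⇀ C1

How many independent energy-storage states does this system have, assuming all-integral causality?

b3 |Sf1  (source Sf1 imposes f)
b2 |I1  (I1: I, integral causality)
b0 |J1  (closing 0-jn rule on J1)
b5 |J2  (C1: C, integral causality)
b1 |J3  (J2: bond 5 brought effort, rest push out)
b4 |R1  (closing 1-jn rule on J3)

2  (C1, I1 all integral)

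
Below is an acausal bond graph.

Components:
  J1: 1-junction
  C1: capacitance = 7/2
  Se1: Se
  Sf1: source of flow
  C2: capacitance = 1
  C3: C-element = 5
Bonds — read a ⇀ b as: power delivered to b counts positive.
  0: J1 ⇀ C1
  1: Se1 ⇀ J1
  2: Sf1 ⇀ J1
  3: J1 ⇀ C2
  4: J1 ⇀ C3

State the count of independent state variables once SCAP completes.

3  (C1, C2, C3 all integral)

b1 stroke at J1  (Se1: effort source, stroke at far end)
b2 stroke at Sf1  (source Sf1 imposes f)
b0 stroke at J1  (J1: bond 2 brought flow, rest push out)
b3 stroke at J1  (J1 flow already set via bond 2)
b4 stroke at J1  (J1: bond 2 brought flow, rest push out)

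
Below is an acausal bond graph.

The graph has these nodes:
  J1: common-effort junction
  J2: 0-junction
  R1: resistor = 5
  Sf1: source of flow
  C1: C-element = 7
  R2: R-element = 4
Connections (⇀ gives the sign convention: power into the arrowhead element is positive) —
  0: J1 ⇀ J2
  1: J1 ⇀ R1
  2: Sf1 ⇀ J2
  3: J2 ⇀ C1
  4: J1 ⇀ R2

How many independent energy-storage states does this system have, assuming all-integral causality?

β2 stroke at Sf1  (source Sf1 imposes f)
β3 stroke at J2  (C1: C, integral causality)
β0 stroke at J1  (J2 effort already set via bond 3)
β1 stroke at R1  (0-jn J1 has e-setter on 0)
β4 stroke at R2  (common-e at J1 fixed by 0)

1  (C1 all integral)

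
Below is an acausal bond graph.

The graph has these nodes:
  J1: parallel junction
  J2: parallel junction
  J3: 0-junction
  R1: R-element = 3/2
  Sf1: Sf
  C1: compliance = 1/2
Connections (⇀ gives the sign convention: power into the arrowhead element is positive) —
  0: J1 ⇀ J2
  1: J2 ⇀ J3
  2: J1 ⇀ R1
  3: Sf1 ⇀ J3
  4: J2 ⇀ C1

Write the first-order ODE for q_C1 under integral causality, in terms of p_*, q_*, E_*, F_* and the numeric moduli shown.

dq_C1/dt = F_Sf1 - 4*q_C1/3

β3 |Sf1  (Sf1: flow source, stroke at near end)
β1 |J3  (only one effort-in slot at J3)
β4 |J2  (C1 integral (e out))
β0 |J1  (J2 effort already set via bond 4)
β2 |R1  (0-jn J1 has e-setter on 0)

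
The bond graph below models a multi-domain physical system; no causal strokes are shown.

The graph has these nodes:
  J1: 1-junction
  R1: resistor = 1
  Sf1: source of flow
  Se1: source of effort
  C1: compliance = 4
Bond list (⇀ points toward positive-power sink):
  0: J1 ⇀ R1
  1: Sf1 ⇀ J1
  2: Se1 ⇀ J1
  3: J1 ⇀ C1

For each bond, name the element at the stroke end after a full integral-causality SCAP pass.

#1 |Sf1  (Sf1 fixes flow; stroke at Sf1)
#2 |J1  (source Se1 imposes e)
#0 |J1  (1-jn J1 has f-setter on 1)
#3 |J1  (1-jn J1 has f-setter on 1)

β0 |J1
β1 |Sf1
β2 |J1
β3 |J1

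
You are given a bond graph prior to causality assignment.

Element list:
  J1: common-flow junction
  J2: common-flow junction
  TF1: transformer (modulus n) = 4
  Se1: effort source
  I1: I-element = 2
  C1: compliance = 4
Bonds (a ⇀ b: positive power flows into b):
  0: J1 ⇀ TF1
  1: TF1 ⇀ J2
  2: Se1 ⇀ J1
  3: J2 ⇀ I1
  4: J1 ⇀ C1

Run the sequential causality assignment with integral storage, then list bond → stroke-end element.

b2 stroke→J1  (source Se1 imposes e)
b3 stroke→I1  (I1: I, integral causality)
b1 stroke→J2  (1-jn J2 has f-setter on 3)
b0 stroke→TF1  (through TF1, causality passes straight; one stroke at TF1)
b4 stroke→J1  (J1: bond 0 brought flow, rest push out)

#0 |TF1
#1 |J2
#2 |J1
#3 |I1
#4 |J1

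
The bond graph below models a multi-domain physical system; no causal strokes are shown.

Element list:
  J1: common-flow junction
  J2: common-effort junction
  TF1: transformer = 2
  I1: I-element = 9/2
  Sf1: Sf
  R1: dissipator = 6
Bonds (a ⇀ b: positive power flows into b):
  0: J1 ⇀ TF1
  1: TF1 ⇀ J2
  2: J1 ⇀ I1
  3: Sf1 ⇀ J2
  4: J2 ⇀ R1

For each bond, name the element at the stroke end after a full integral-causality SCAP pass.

#3 stroke at Sf1  (source Sf1 imposes f)
#2 stroke at I1  (I1 integral (f out))
#0 stroke at J1  (J1 flow already set via bond 2)
#1 stroke at TF1  (TF1: transformer flips bond 0)
#4 stroke at J2  (J2: last free bond brings effort in)

β0 stroke→J1
β1 stroke→TF1
β2 stroke→I1
β3 stroke→Sf1
β4 stroke→J2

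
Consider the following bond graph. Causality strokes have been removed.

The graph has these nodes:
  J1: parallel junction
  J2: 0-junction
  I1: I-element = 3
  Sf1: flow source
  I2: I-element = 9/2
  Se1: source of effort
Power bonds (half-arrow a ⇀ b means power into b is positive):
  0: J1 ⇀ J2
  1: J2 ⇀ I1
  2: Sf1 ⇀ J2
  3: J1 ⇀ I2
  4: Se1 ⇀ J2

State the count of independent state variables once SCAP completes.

β2 stroke→Sf1  (Sf1 fixes flow; stroke at Sf1)
β4 stroke→J2  (Se1 (Se) sets effort on bond)
β0 stroke→J1  (J2: bond 4 brought effort, rest push out)
β1 stroke→I1  (common-e at J2 fixed by 4)
β3 stroke→I2  (common-e at J1 fixed by 0)

2  (I1, I2 all integral)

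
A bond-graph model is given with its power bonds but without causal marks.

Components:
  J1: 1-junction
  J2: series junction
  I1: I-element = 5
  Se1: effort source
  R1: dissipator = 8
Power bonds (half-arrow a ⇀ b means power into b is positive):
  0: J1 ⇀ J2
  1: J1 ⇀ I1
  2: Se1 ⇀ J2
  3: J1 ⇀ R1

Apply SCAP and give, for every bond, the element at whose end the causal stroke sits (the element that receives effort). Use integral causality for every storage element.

β2 stroke at J2  (Se1 (Se) sets effort on bond)
β0 stroke at J1  (J2 needs exactly one f-in)
β1 stroke at I1  (I1: I, integral causality)
β3 stroke at J1  (J1: bond 1 brought flow, rest push out)

β0 stroke at J1
β1 stroke at I1
β2 stroke at J2
β3 stroke at J1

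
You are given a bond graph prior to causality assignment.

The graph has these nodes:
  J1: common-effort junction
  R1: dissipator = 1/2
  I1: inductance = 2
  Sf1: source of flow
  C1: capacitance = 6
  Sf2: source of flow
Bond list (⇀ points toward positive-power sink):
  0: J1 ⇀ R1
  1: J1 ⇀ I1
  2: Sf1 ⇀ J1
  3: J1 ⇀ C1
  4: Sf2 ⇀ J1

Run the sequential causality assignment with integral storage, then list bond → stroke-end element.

β0 stroke at R1
β1 stroke at I1
β2 stroke at Sf1
β3 stroke at J1
β4 stroke at Sf2

b2 stroke at Sf1  (source Sf1 imposes f)
b4 stroke at Sf2  (source Sf2 imposes f)
b1 stroke at I1  (prefer integral on I1)
b3 stroke at J1  (C1 integral (e out))
b0 stroke at R1  (common-e at J1 fixed by 3)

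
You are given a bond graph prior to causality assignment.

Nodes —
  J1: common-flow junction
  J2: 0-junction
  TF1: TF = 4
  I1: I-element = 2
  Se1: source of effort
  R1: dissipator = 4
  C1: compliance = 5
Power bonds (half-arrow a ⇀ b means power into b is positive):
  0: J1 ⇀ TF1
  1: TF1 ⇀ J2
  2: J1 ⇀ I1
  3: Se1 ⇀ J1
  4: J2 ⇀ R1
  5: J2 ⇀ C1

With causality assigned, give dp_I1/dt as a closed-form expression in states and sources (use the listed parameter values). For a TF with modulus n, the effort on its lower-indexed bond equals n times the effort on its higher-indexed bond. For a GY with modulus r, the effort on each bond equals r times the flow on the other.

#3 →J1  (Se1 (Se) sets effort on bond)
#2 →I1  (prefer integral on I1)
#0 →J1  (1-jn J1 has f-setter on 2)
#1 →TF1  (TF1: transformer flips bond 0)
#5 →J2  (C1 outputs effort q/C1)
#4 →R1  (0-jn J2 has e-setter on 5)

dp_I1/dt = E_Se1 - 4*q_C1/5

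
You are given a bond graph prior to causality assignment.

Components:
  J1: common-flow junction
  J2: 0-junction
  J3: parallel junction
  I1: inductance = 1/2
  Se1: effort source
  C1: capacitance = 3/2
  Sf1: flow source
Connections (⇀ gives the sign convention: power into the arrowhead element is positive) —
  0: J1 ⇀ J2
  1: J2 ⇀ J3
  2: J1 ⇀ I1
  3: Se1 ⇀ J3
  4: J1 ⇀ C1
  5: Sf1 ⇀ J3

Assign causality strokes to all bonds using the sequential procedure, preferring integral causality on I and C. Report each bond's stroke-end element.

#0 stroke→J1
#1 stroke→J2
#2 stroke→I1
#3 stroke→J3
#4 stroke→J1
#5 stroke→Sf1

β3 stroke at J3  (source Se1 imposes e)
β5 stroke at Sf1  (Sf1 fixes flow; stroke at Sf1)
β1 stroke at J2  (J3: bond 3 brought effort, rest push out)
β0 stroke at J1  (0-jn J2 has e-setter on 1)
β2 stroke at I1  (I1 integral (f out))
β4 stroke at J1  (1-jn J1 has f-setter on 2)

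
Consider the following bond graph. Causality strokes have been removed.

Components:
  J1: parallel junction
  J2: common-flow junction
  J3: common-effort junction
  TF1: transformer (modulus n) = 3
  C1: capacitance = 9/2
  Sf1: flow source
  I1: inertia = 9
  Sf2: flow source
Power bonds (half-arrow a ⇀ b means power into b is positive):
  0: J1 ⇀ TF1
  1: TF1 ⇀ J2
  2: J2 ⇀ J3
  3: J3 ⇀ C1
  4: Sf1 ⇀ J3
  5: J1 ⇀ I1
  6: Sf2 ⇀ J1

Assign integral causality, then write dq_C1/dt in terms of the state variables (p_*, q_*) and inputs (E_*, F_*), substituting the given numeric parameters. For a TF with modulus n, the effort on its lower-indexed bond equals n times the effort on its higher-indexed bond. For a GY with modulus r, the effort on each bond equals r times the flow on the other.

dq_C1/dt = F_Sf1 + 3*F_Sf2 - p_I1/3

bond 4 |Sf1  (Sf1: flow source, stroke at near end)
bond 6 |Sf2  (Sf2: flow source, stroke at near end)
bond 3 |J3  (prefer integral on C1)
bond 2 |J2  (common-e at J3 fixed by 3)
bond 1 |TF1  (only one flow-in slot at J2)
bond 0 |J1  (TF1 one-in-one-out from 1)
bond 5 |I1  (0-jn J1 has e-setter on 0)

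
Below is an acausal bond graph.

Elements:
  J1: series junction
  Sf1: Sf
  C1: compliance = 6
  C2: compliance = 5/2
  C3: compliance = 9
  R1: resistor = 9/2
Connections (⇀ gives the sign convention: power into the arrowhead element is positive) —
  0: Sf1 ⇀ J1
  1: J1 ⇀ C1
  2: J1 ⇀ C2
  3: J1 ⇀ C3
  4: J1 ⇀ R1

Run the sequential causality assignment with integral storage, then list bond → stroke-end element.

bond 0 stroke at Sf1
bond 1 stroke at J1
bond 2 stroke at J1
bond 3 stroke at J1
bond 4 stroke at J1

b0 →Sf1  (Sf1: flow source, stroke at near end)
b1 →J1  (J1: bond 0 brought flow, rest push out)
b2 →J1  (J1: bond 0 brought flow, rest push out)
b3 →J1  (J1: bond 0 brought flow, rest push out)
b4 →J1  (J1 flow already set via bond 0)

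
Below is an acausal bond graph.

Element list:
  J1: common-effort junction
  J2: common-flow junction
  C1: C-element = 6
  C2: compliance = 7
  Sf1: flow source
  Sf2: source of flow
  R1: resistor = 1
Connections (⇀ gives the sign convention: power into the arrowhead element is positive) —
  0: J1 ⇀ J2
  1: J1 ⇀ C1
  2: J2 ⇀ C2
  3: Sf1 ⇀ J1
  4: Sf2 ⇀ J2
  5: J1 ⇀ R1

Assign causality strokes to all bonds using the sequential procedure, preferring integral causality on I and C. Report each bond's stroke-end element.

b0 →J2
b1 →J1
b2 →J2
b3 →Sf1
b4 →Sf2
b5 →R1

b3 stroke→Sf1  (source Sf1 imposes f)
b4 stroke→Sf2  (Sf2 fixes flow; stroke at Sf2)
b0 stroke→J2  (1-jn J2 has f-setter on 4)
b2 stroke→J2  (J2 flow already set via bond 4)
b1 stroke→J1  (C1: C, integral causality)
b5 stroke→R1  (J1: bond 1 brought effort, rest push out)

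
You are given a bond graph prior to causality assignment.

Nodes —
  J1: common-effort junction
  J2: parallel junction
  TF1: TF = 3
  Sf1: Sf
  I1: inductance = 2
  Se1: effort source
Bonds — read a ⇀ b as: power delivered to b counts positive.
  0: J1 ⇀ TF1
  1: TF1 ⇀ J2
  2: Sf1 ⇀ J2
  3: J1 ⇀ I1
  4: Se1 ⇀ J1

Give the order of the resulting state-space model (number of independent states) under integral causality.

1  (I1 all integral)

b2 |Sf1  (Sf1 (Sf) sets flow on bond)
b4 |J1  (source Se1 imposes e)
b0 |TF1  (J1 effort already set via bond 4)
b3 |I1  (J1: bond 4 brought effort, rest push out)
b1 |J2  (J2 needs exactly one e-in)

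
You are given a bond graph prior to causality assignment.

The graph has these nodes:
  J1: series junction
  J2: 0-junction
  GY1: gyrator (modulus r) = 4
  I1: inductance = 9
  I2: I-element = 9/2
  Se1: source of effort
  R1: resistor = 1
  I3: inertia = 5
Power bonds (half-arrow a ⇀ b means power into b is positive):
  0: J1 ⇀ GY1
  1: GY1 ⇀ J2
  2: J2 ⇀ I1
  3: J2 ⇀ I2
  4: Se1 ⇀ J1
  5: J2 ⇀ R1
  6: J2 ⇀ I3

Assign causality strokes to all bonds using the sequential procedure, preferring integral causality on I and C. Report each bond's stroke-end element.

β4 stroke→J1  (Se1 fixes effort; stroke away)
β0 stroke→GY1  (J1: last free bond brings flow in)
β1 stroke→GY1  (GY1: gyrator matches bond 0)
β2 stroke→I1  (prefer integral on I1)
β3 stroke→I2  (I2 outputs flow p/I2)
β6 stroke→I3  (I3: I, integral causality)
β5 stroke→J2  (closing 0-jn rule on J2)

bond 0 |GY1
bond 1 |GY1
bond 2 |I1
bond 3 |I2
bond 4 |J1
bond 5 |J2
bond 6 |I3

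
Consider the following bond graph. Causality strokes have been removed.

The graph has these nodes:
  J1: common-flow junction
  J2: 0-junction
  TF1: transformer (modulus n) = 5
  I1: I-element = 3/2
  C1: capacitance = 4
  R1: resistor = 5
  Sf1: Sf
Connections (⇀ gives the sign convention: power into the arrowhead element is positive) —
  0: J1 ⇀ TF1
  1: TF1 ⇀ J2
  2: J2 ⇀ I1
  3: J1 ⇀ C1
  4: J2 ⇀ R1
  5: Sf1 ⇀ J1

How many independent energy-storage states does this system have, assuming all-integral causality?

bond 5 |Sf1  (Sf1 fixes flow; stroke at Sf1)
bond 0 |J1  (J1 flow already set via bond 5)
bond 3 |J1  (common-f at J1 fixed by 5)
bond 1 |TF1  (through TF1, causality passes straight; one stroke at TF1)
bond 2 |I1  (I1: I, integral causality)
bond 4 |J2  (J2 needs exactly one e-in)

2  (C1, I1 all integral)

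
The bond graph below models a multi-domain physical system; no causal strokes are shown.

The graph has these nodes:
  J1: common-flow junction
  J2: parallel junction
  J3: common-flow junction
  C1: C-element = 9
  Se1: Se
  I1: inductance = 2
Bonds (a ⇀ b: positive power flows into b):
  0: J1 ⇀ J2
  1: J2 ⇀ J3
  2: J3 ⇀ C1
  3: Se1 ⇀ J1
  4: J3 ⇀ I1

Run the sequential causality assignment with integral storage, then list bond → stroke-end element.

β3 stroke at J1  (Se1: effort source, stroke at far end)
β0 stroke at J2  (only one flow-in slot at J1)
β1 stroke at J3  (common-e at J2 fixed by 0)
β2 stroke at J3  (C1 outputs effort q/C1)
β4 stroke at I1  (J3: last free bond brings flow in)

#0 →J2
#1 →J3
#2 →J3
#3 →J1
#4 →I1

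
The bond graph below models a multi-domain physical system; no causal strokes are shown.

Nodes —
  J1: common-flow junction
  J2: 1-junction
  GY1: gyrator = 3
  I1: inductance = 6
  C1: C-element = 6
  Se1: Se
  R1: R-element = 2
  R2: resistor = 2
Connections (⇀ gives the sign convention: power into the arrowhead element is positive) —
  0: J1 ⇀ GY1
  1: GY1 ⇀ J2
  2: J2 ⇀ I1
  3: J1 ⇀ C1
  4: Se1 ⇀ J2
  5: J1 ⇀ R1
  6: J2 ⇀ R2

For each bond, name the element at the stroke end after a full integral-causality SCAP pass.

b0 stroke→J1
b1 stroke→J2
b2 stroke→I1
b3 stroke→J1
b4 stroke→J2
b5 stroke→R1
b6 stroke→J2

bond 4 |J2  (Se1 (Se) sets effort on bond)
bond 2 |I1  (I1 outputs flow p/I1)
bond 1 |J2  (1-jn J2 has f-setter on 2)
bond 6 |J2  (1-jn J2 has f-setter on 2)
bond 0 |J1  (GY1 both-in/both-out from 1)
bond 3 |J1  (C1: C, integral causality)
bond 5 |R1  (only one flow-in slot at J1)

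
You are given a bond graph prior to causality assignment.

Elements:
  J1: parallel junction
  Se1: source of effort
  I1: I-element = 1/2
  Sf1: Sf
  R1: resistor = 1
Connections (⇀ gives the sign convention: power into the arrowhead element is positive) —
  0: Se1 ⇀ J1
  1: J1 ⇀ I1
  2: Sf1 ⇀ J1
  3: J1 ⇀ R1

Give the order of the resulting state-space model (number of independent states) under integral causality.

1  (I1 all integral)

bond 0 stroke→J1  (Se1: effort source, stroke at far end)
bond 2 stroke→Sf1  (Sf1 (Sf) sets flow on bond)
bond 1 stroke→I1  (0-jn J1 has e-setter on 0)
bond 3 stroke→R1  (J1: bond 0 brought effort, rest push out)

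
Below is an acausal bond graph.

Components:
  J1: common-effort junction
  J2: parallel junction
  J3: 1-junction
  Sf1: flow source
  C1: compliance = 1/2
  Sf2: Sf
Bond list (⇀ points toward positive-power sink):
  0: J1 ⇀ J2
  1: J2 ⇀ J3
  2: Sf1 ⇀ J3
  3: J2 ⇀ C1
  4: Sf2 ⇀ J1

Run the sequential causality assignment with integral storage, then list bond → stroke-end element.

b2 stroke at Sf1  (Sf1 fixes flow; stroke at Sf1)
b4 stroke at Sf2  (Sf2: flow source, stroke at near end)
b0 stroke at J1  (only one effort-in slot at J1)
b1 stroke at J3  (J3: bond 2 brought flow, rest push out)
b3 stroke at J2  (closing 0-jn rule on J2)

#0 stroke→J1
#1 stroke→J3
#2 stroke→Sf1
#3 stroke→J2
#4 stroke→Sf2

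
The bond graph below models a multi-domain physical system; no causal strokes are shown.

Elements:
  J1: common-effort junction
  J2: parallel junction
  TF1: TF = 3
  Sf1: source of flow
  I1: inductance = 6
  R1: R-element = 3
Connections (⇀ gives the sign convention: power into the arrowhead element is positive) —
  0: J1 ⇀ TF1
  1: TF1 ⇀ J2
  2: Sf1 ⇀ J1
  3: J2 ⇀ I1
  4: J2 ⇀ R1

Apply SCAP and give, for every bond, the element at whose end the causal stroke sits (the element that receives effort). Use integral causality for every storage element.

bond 2 →Sf1  (Sf1 (Sf) sets flow on bond)
bond 0 →J1  (closing 0-jn rule on J1)
bond 1 →TF1  (TF1: transformer flips bond 0)
bond 3 →I1  (I1 outputs flow p/I1)
bond 4 →J2  (J2 needs exactly one e-in)

#0 stroke at J1
#1 stroke at TF1
#2 stroke at Sf1
#3 stroke at I1
#4 stroke at J2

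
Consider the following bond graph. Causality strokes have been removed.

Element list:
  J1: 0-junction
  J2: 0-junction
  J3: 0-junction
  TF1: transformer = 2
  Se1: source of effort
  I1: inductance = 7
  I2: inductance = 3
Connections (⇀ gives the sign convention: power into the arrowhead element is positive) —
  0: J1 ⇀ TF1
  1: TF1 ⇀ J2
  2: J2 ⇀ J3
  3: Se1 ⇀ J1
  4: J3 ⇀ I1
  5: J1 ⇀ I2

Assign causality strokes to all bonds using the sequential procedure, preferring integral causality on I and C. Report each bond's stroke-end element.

β0 stroke→TF1
β1 stroke→J2
β2 stroke→J3
β3 stroke→J1
β4 stroke→I1
β5 stroke→I2

β3 stroke→J1  (Se1 fixes effort; stroke away)
β0 stroke→TF1  (0-jn J1 has e-setter on 3)
β5 stroke→I2  (J1: bond 3 brought effort, rest push out)
β1 stroke→J2  (TF1 one-in-one-out from 0)
β2 stroke→J3  (J2: bond 1 brought effort, rest push out)
β4 stroke→I1  (common-e at J3 fixed by 2)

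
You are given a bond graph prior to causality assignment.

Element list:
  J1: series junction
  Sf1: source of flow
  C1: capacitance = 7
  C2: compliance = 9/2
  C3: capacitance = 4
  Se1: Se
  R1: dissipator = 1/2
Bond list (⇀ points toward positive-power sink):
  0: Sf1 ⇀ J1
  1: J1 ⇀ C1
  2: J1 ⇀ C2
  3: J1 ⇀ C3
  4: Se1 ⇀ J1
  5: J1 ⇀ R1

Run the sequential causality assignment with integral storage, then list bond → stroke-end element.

b0 |Sf1
b1 |J1
b2 |J1
b3 |J1
b4 |J1
b5 |J1

b0 stroke→Sf1  (Sf1 (Sf) sets flow on bond)
b4 stroke→J1  (Se1 fixes effort; stroke away)
b1 stroke→J1  (J1 flow already set via bond 0)
b2 stroke→J1  (J1: bond 0 brought flow, rest push out)
b3 stroke→J1  (1-jn J1 has f-setter on 0)
b5 stroke→J1  (common-f at J1 fixed by 0)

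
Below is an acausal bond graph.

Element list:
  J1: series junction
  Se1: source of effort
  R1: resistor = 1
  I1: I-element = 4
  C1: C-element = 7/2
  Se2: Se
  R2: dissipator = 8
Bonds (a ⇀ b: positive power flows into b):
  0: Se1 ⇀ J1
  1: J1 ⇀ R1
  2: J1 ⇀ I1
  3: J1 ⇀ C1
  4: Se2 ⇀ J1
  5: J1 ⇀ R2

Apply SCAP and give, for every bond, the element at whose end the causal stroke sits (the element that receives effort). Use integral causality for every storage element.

b0 |J1
b1 |J1
b2 |I1
b3 |J1
b4 |J1
b5 |J1

β0 →J1  (Se1 fixes effort; stroke away)
β4 →J1  (Se2: effort source, stroke at far end)
β2 →I1  (I1: I, integral causality)
β1 →J1  (common-f at J1 fixed by 2)
β3 →J1  (common-f at J1 fixed by 2)
β5 →J1  (J1 flow already set via bond 2)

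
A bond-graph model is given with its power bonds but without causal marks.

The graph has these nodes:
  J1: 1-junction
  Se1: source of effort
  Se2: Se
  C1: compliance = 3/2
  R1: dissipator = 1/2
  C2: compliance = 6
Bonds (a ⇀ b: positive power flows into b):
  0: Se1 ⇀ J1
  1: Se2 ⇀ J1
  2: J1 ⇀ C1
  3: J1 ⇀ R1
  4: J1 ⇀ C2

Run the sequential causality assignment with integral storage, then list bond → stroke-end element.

β0 |J1  (source Se1 imposes e)
β1 |J1  (source Se2 imposes e)
β2 |J1  (C1 integral (e out))
β4 |J1  (C2 outputs effort q/C2)
β3 |R1  (J1: last free bond brings flow in)

b0 stroke→J1
b1 stroke→J1
b2 stroke→J1
b3 stroke→R1
b4 stroke→J1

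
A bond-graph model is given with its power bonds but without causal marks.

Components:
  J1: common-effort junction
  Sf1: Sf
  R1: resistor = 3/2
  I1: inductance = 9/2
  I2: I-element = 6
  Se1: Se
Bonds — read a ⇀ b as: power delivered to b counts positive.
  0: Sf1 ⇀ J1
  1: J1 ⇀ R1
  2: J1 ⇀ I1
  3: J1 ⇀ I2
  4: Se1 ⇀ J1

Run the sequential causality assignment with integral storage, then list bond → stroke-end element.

b0 stroke at Sf1
b1 stroke at R1
b2 stroke at I1
b3 stroke at I2
b4 stroke at J1

β0 |Sf1  (Sf1 (Sf) sets flow on bond)
β4 |J1  (Se1: effort source, stroke at far end)
β1 |R1  (J1: bond 4 brought effort, rest push out)
β2 |I1  (J1 effort already set via bond 4)
β3 |I2  (common-e at J1 fixed by 4)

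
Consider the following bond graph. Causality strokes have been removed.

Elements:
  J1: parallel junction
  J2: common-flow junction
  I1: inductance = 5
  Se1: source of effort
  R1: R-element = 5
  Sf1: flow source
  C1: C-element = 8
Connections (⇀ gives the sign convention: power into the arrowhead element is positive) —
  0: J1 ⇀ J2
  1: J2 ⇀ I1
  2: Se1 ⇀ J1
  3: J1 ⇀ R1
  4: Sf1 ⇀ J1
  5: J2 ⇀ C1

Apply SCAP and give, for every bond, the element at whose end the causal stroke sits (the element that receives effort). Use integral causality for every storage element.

b2 stroke→J1  (source Se1 imposes e)
b4 stroke→Sf1  (source Sf1 imposes f)
b0 stroke→J2  (0-jn J1 has e-setter on 2)
b3 stroke→R1  (J1 effort already set via bond 2)
b1 stroke→I1  (prefer integral on I1)
b5 stroke→J2  (common-f at J2 fixed by 1)

bond 0 stroke at J2
bond 1 stroke at I1
bond 2 stroke at J1
bond 3 stroke at R1
bond 4 stroke at Sf1
bond 5 stroke at J2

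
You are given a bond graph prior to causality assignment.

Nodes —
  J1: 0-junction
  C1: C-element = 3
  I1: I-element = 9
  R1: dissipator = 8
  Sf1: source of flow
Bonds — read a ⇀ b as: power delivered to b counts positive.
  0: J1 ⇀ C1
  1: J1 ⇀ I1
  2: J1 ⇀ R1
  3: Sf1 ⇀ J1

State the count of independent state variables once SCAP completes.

b3 stroke at Sf1  (Sf1: flow source, stroke at near end)
b0 stroke at J1  (C1 outputs effort q/C1)
b1 stroke at I1  (common-e at J1 fixed by 0)
b2 stroke at R1  (0-jn J1 has e-setter on 0)

2  (C1, I1 all integral)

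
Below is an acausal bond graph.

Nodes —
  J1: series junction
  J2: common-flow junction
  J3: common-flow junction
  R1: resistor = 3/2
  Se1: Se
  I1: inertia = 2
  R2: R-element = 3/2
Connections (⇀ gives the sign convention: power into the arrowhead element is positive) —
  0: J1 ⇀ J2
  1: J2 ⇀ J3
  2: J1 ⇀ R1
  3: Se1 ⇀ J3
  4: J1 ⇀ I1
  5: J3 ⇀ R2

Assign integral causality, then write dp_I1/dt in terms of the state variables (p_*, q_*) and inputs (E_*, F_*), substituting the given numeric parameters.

dp_I1/dt = E_Se1 - 3*p_I1/2

β3 |J3  (Se1: effort source, stroke at far end)
β4 |I1  (prefer integral on I1)
β0 |J1  (J1: bond 4 brought flow, rest push out)
β2 |J1  (J1: bond 4 brought flow, rest push out)
β1 |J2  (common-f at J2 fixed by 0)
β5 |J3  (J3: bond 1 brought flow, rest push out)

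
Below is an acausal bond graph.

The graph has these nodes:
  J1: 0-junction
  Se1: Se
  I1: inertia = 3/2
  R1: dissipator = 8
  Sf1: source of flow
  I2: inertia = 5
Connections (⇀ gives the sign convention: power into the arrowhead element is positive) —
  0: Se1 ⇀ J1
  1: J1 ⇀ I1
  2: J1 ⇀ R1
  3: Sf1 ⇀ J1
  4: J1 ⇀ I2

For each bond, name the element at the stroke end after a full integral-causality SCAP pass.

#0 |J1  (source Se1 imposes e)
#3 |Sf1  (Sf1: flow source, stroke at near end)
#1 |I1  (common-e at J1 fixed by 0)
#2 |R1  (common-e at J1 fixed by 0)
#4 |I2  (common-e at J1 fixed by 0)

b0 stroke at J1
b1 stroke at I1
b2 stroke at R1
b3 stroke at Sf1
b4 stroke at I2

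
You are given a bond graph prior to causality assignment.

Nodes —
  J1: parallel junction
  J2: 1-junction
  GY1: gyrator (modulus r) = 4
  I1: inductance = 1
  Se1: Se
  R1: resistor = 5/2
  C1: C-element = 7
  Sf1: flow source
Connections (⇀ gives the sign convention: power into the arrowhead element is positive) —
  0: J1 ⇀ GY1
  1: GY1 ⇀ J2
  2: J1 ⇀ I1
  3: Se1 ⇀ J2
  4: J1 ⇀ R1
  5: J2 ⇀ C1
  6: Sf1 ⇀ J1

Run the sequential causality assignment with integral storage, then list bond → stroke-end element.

bond 0 |GY1
bond 1 |GY1
bond 2 |I1
bond 3 |J2
bond 4 |J1
bond 5 |J2
bond 6 |Sf1

#3 →J2  (Se1: effort source, stroke at far end)
#6 →Sf1  (Sf1 fixes flow; stroke at Sf1)
#2 →I1  (I1 outputs flow p/I1)
#5 →J2  (C1 outputs effort q/C1)
#1 →GY1  (only one flow-in slot at J2)
#0 →GY1  (GY1: gyrator matches bond 1)
#4 →J1  (J1: last free bond brings effort in)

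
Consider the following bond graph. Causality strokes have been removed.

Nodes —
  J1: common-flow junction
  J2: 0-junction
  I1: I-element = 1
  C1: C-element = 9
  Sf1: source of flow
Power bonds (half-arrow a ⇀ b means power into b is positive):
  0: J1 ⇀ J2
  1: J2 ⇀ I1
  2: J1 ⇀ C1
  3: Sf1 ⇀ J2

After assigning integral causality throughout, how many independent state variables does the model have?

2  (C1, I1 all integral)

bond 3 stroke at Sf1  (Sf1 (Sf) sets flow on bond)
bond 1 stroke at I1  (I1 integral (f out))
bond 0 stroke at J2  (J2 needs exactly one e-in)
bond 2 stroke at J1  (1-jn J1 has f-setter on 0)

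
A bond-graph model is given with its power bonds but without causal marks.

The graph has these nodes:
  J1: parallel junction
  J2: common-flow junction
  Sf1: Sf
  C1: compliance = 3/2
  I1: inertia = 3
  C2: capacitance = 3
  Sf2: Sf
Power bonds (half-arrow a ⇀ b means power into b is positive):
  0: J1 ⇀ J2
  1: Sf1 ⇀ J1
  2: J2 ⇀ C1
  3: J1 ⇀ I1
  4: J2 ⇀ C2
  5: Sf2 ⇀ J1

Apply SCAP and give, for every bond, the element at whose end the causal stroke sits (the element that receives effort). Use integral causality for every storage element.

#0 stroke→J1
#1 stroke→Sf1
#2 stroke→J2
#3 stroke→I1
#4 stroke→J2
#5 stroke→Sf2

b1 |Sf1  (Sf1 fixes flow; stroke at Sf1)
b5 |Sf2  (source Sf2 imposes f)
b2 |J2  (C1 outputs effort q/C1)
b3 |I1  (I1 integral (f out))
b0 |J1  (closing 0-jn rule on J1)
b4 |J2  (common-f at J2 fixed by 0)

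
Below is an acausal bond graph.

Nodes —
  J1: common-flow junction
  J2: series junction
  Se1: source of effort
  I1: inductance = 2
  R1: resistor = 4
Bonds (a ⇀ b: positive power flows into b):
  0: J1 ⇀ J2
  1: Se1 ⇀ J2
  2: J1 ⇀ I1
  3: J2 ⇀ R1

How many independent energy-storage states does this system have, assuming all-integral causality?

1  (I1 all integral)

β1 stroke→J2  (Se1: effort source, stroke at far end)
β2 stroke→I1  (I1 outputs flow p/I1)
β0 stroke→J1  (common-f at J1 fixed by 2)
β3 stroke→J2  (common-f at J2 fixed by 0)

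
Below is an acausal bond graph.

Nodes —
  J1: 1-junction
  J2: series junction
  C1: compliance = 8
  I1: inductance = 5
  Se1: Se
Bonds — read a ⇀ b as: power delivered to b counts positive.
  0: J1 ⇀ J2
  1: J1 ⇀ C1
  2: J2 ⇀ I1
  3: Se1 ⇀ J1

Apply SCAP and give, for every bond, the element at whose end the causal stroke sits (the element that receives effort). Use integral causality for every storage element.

β3 →J1  (Se1 fixes effort; stroke away)
β1 →J1  (C1 outputs effort q/C1)
β0 →J2  (only one flow-in slot at J1)
β2 →I1  (J2 needs exactly one f-in)

b0 →J2
b1 →J1
b2 →I1
b3 →J1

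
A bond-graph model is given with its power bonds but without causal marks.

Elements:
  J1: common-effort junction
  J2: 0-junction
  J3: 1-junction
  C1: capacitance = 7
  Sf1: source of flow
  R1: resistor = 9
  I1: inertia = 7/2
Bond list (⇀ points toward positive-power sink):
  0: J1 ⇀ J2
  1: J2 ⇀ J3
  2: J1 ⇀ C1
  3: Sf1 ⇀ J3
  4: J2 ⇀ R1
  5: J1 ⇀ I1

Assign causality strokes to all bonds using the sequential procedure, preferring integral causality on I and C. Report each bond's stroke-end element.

bond 3 stroke→Sf1  (Sf1: flow source, stroke at near end)
bond 1 stroke→J3  (common-f at J3 fixed by 3)
bond 2 stroke→J1  (prefer integral on C1)
bond 0 stroke→J2  (common-e at J1 fixed by 2)
bond 5 stroke→I1  (0-jn J1 has e-setter on 2)
bond 4 stroke→R1  (common-e at J2 fixed by 0)

β0 →J2
β1 →J3
β2 →J1
β3 →Sf1
β4 →R1
β5 →I1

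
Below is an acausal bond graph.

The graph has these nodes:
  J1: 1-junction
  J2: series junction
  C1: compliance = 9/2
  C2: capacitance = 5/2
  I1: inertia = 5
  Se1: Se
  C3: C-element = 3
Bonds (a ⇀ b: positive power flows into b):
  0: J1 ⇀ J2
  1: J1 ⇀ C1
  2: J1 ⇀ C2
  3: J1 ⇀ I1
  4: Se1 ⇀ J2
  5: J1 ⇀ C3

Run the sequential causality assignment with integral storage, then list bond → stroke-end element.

bond 4 stroke→J2  (Se1 (Se) sets effort on bond)
bond 0 stroke→J1  (only one flow-in slot at J2)
bond 1 stroke→J1  (C1 outputs effort q/C1)
bond 2 stroke→J1  (C2 outputs effort q/C2)
bond 3 stroke→I1  (I1: I, integral causality)
bond 5 stroke→J1  (1-jn J1 has f-setter on 3)

#0 stroke→J1
#1 stroke→J1
#2 stroke→J1
#3 stroke→I1
#4 stroke→J2
#5 stroke→J1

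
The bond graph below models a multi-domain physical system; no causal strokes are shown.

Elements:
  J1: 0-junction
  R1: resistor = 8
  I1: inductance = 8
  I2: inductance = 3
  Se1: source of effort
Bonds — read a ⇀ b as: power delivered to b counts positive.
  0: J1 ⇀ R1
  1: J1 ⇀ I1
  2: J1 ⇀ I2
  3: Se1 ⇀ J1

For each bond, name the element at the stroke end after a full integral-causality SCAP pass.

β0 |R1
β1 |I1
β2 |I2
β3 |J1

#3 stroke→J1  (Se1 fixes effort; stroke away)
#0 stroke→R1  (J1 effort already set via bond 3)
#1 stroke→I1  (J1 effort already set via bond 3)
#2 stroke→I2  (common-e at J1 fixed by 3)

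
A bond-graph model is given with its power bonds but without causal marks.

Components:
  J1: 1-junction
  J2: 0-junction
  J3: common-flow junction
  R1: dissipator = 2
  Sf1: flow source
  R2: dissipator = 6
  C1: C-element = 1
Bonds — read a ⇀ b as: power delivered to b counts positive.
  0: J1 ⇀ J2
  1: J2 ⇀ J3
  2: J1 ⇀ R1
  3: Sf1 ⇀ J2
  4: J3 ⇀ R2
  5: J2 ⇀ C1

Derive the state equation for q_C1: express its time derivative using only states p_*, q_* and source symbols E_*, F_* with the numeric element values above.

dq_C1/dt = F_Sf1 - 2*q_C1/3

b3 stroke at Sf1  (source Sf1 imposes f)
b5 stroke at J2  (C1 integral (e out))
b0 stroke at J1  (J2 effort already set via bond 5)
b1 stroke at J3  (J2 effort already set via bond 5)
b4 stroke at R2  (only one flow-in slot at J3)
b2 stroke at R1  (J1 needs exactly one f-in)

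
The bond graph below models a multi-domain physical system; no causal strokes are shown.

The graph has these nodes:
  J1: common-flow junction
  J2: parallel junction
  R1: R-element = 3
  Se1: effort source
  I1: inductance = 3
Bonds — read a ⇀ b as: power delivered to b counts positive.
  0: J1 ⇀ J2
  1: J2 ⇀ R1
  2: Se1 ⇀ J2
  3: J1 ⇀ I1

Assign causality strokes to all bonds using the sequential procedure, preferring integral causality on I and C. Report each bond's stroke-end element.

bond 0 stroke→J1
bond 1 stroke→R1
bond 2 stroke→J2
bond 3 stroke→I1

#2 stroke at J2  (source Se1 imposes e)
#0 stroke at J1  (common-e at J2 fixed by 2)
#1 stroke at R1  (common-e at J2 fixed by 2)
#3 stroke at I1  (J1 needs exactly one f-in)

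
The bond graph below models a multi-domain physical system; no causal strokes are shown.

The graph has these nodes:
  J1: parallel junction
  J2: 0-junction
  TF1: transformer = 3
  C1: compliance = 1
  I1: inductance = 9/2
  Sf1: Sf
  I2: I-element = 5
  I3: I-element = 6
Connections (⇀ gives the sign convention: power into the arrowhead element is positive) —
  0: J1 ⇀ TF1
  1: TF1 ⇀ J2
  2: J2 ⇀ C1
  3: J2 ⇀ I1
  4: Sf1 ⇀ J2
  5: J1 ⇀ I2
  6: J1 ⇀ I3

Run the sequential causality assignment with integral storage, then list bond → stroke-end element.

#4 stroke at Sf1  (Sf1 (Sf) sets flow on bond)
#2 stroke at J2  (prefer integral on C1)
#1 stroke at TF1  (0-jn J2 has e-setter on 2)
#3 stroke at I1  (J2 effort already set via bond 2)
#0 stroke at J1  (TF1 one-in-one-out from 1)
#5 stroke at I2  (J1 effort already set via bond 0)
#6 stroke at I3  (J1 effort already set via bond 0)

bond 0 |J1
bond 1 |TF1
bond 2 |J2
bond 3 |I1
bond 4 |Sf1
bond 5 |I2
bond 6 |I3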